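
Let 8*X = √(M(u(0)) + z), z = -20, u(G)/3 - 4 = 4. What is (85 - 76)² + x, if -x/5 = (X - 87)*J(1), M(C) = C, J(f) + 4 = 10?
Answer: 5367/2 ≈ 2683.5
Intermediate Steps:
J(f) = 6 (J(f) = -4 + 10 = 6)
u(G) = 24 (u(G) = 12 + 3*4 = 12 + 12 = 24)
X = ¼ (X = √(24 - 20)/8 = √4/8 = (⅛)*2 = ¼ ≈ 0.25000)
x = 5205/2 (x = -5*(¼ - 87)*6 = -(-1735)*6/4 = -5*(-1041/2) = 5205/2 ≈ 2602.5)
(85 - 76)² + x = (85 - 76)² + 5205/2 = 9² + 5205/2 = 81 + 5205/2 = 5367/2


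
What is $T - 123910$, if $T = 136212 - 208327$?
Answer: $-196025$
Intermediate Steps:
$T = -72115$ ($T = 136212 - 208327 = -72115$)
$T - 123910 = -72115 - 123910 = -196025$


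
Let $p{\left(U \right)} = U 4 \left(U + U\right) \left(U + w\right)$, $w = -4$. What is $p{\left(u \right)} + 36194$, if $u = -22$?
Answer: $-64478$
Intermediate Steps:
$p{\left(U \right)} = 8 U^{2} \left(-4 + U\right)$ ($p{\left(U \right)} = U 4 \left(U + U\right) \left(U - 4\right) = 4 U 2 U \left(-4 + U\right) = 8 U^{2} \left(-4 + U\right)$)
$p{\left(u \right)} + 36194 = 8 \left(-22\right)^{2} \left(-4 - 22\right) + 36194 = 8 \cdot 484 \left(-26\right) + 36194 = -100672 + 36194 = -64478$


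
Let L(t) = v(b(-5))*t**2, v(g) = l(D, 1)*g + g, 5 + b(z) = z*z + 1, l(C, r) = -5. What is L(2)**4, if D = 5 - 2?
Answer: 12745506816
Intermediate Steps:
D = 3
b(z) = -4 + z**2 (b(z) = -5 + (z*z + 1) = -5 + (z**2 + 1) = -5 + (1 + z**2) = -4 + z**2)
v(g) = -4*g (v(g) = -5*g + g = -4*g)
L(t) = -84*t**2 (L(t) = (-4*(-4 + (-5)**2))*t**2 = (-4*(-4 + 25))*t**2 = (-4*21)*t**2 = -84*t**2)
L(2)**4 = (-84*2**2)**4 = (-84*4)**4 = (-336)**4 = 12745506816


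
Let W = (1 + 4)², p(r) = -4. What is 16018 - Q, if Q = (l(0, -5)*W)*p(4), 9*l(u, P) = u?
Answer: 16018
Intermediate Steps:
l(u, P) = u/9
W = 25 (W = 5² = 25)
Q = 0 (Q = (((⅑)*0)*25)*(-4) = (0*25)*(-4) = 0*(-4) = 0)
16018 - Q = 16018 - 1*0 = 16018 + 0 = 16018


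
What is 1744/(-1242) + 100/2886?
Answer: -409082/298701 ≈ -1.3695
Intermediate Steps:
1744/(-1242) + 100/2886 = 1744*(-1/1242) + 100*(1/2886) = -872/621 + 50/1443 = -409082/298701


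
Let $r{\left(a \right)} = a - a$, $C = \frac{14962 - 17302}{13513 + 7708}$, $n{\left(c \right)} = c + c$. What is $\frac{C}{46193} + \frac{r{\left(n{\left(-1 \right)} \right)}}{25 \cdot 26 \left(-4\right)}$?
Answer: $- \frac{2340}{980261653} \approx -2.3871 \cdot 10^{-6}$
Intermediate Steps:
$n{\left(c \right)} = 2 c$
$C = - \frac{2340}{21221} \approx -0.11027$
$r{\left(a \right)} = 0$
$\frac{C}{46193} + \frac{r{\left(n{\left(-1 \right)} \right)}}{25 \cdot 26 \left(-4\right)} = - \frac{2340}{21221 \cdot 46193} + \frac{0}{25 \cdot 26 \left(-4\right)} = \left(- \frac{2340}{21221}\right) \frac{1}{46193} + \frac{0}{650 \left(-4\right)} = - \frac{2340}{980261653} + \frac{0}{-2600} = - \frac{2340}{980261653} + 0 \left(- \frac{1}{2600}\right) = - \frac{2340}{980261653} + 0 = - \frac{2340}{980261653}$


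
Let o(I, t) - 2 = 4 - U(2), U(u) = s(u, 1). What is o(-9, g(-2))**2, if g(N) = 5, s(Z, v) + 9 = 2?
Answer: 169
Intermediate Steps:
s(Z, v) = -7 (s(Z, v) = -9 + 2 = -7)
U(u) = -7
o(I, t) = 13 (o(I, t) = 2 + (4 - 1*(-7)) = 2 + (4 + 7) = 2 + 11 = 13)
o(-9, g(-2))**2 = 13**2 = 169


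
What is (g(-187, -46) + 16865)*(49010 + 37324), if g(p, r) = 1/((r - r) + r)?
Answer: 33488483763/23 ≈ 1.4560e+9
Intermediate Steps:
g(p, r) = 1/r (g(p, r) = 1/(0 + r) = 1/r)
(g(-187, -46) + 16865)*(49010 + 37324) = (1/(-46) + 16865)*(49010 + 37324) = (-1/46 + 16865)*86334 = (775789/46)*86334 = 33488483763/23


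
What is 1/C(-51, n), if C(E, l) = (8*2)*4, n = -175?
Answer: 1/64 ≈ 0.015625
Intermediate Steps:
C(E, l) = 64 (C(E, l) = 16*4 = 64)
1/C(-51, n) = 1/64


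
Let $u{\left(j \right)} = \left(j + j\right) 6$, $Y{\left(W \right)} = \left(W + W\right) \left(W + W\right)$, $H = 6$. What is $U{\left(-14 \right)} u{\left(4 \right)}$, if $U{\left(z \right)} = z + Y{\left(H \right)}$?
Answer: $6240$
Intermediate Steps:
$Y{\left(W \right)} = 4 W^{2}$ ($Y{\left(W \right)} = 2 W 2 W = 4 W^{2}$)
$U{\left(z \right)} = 144 + z$ ($U{\left(z \right)} = z + 4 \cdot 6^{2} = z + 4 \cdot 36 = z + 144 = 144 + z$)
$u{\left(j \right)} = 12 j$ ($u{\left(j \right)} = 2 j 6 = 12 j$)
$U{\left(-14 \right)} u{\left(4 \right)} = \left(144 - 14\right) 12 \cdot 4 = 130 \cdot 48 = 6240$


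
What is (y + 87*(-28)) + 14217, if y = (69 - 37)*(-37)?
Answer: 10597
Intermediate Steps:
y = -1184 (y = 32*(-37) = -1184)
(y + 87*(-28)) + 14217 = (-1184 + 87*(-28)) + 14217 = (-1184 - 2436) + 14217 = -3620 + 14217 = 10597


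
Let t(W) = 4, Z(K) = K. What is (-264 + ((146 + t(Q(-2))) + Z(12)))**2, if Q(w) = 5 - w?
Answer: 10404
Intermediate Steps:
(-264 + ((146 + t(Q(-2))) + Z(12)))**2 = (-264 + ((146 + 4) + 12))**2 = (-264 + (150 + 12))**2 = (-264 + 162)**2 = (-102)**2 = 10404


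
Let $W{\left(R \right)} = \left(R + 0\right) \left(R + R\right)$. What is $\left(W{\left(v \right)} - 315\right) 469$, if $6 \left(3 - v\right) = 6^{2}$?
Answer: $-139293$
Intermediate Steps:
$v = -3$ ($v = 3 - \frac{6^{2}}{6} = 3 - 6 = -3$)
$W{\left(R \right)} = 2 R^{2}$ ($W{\left(R \right)} = R 2 R = 2 R^{2}$)
$\left(W{\left(v \right)} - 315\right) 469 = \left(2 \left(-3\right)^{2} - 315\right) 469 = \left(2 \cdot 9 - 315\right) 469 = \left(18 - 315\right) 469 = \left(-297\right) 469 = -139293$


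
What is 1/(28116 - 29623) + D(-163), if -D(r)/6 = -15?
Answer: 135629/1507 ≈ 89.999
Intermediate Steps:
D(r) = 90 (D(r) = -6*(-15) = 90)
1/(28116 - 29623) + D(-163) = 1/(28116 - 29623) + 90 = 1/(-1507) + 90 = -1/1507 + 90 = 135629/1507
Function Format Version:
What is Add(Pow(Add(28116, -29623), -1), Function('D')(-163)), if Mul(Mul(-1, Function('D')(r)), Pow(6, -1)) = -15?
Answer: Rational(135629, 1507) ≈ 89.999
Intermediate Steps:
Function('D')(r) = 90 (Function('D')(r) = Mul(-6, -15) = 90)
Add(Pow(Add(28116, -29623), -1), Function('D')(-163)) = Add(Pow(Add(28116, -29623), -1), 90) = Add(Pow(-1507, -1), 90) = Add(Rational(-1, 1507), 90) = Rational(135629, 1507)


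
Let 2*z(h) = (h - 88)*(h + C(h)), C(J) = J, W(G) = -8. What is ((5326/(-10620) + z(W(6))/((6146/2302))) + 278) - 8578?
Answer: -130750642319/16317630 ≈ -8012.8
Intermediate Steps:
z(h) = h*(-88 + h) (z(h) = ((h - 88)*(h + h))/2 = ((-88 + h)*(2*h))/2 = (2*h*(-88 + h))/2 = h*(-88 + h))
((5326/(-10620) + z(W(6))/((6146/2302))) + 278) - 8578 = ((5326/(-10620) + (-8*(-88 - 8))/((6146/2302))) + 278) - 8578 = ((5326*(-1/10620) + (-8*(-96))/((6146*(1/2302)))) + 278) - 8578 = ((-2663/5310 + 768/(3073/1151)) + 278) - 8578 = ((-2663/5310 + 768*(1151/3073)) + 278) - 8578 = ((-2663/5310 + 883968/3073) + 278) - 8578 = (4685686681/16317630 + 278) - 8578 = 9221987821/16317630 - 8578 = -130750642319/16317630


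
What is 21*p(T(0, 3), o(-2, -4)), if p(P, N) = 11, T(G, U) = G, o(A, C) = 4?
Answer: 231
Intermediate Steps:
21*p(T(0, 3), o(-2, -4)) = 21*11 = 231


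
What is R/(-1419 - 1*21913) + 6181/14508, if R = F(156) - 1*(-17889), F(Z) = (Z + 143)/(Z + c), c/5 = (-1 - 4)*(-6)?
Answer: -980327917/2877255576 ≈ -0.34072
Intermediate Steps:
c = 150 (c = 5*((-1 - 4)*(-6)) = 5*(-5*(-6)) = 5*30 = 150)
F(Z) = (143 + Z)/(150 + Z) (F(Z) = (Z + 143)/(Z + 150) = (143 + Z)/(150 + Z))
R = 5474333/306 (R = (143 + 156)/(150 + 156) - 1*(-17889) = 299/306 + 17889 = 5474333/306 ≈ 17890.)
R/(-1419 - 1*21913) + 6181/14508 = 5474333/(306*(-1419 - 1*21913)) + 6181/14508 = 5474333/(306*(-1419 - 21913)) + 6181*(1/14508) = (5474333/306)/(-23332) + 6181/14508 = (5474333/306)*(-1/23332) + 6181/14508 = -5474333/7139592 + 6181/14508 = -980327917/2877255576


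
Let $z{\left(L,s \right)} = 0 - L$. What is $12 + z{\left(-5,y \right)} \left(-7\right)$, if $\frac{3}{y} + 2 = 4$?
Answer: $-23$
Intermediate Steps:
$y = \frac{3}{2}$ ($y = \frac{3}{-2 + 4} = \frac{3}{2} \approx 1.5$)
$z{\left(L,s \right)} = - L$
$12 + z{\left(-5,y \right)} \left(-7\right) = 12 + \left(-1\right) \left(-5\right) \left(-7\right) = 12 + 5 \left(-7\right) = 12 - 35 = -23$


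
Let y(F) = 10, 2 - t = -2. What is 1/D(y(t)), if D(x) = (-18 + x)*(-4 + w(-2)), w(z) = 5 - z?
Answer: -1/24 ≈ -0.041667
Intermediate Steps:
t = 4 (t = 2 - 1*(-2) = 2 + 2 = 4)
D(x) = -54 + 3*x (D(x) = (-18 + x)*(-4 + (5 - 1*(-2))) = (-18 + x)*(-4 + (5 + 2)) = (-18 + x)*(-4 + 7) = (-18 + x)*3 = -54 + 3*x)
1/D(y(t)) = 1/(-54 + 3*10) = 1/(-54 + 30) = 1/(-24) = -1/24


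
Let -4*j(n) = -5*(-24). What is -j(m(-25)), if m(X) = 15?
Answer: 30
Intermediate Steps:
j(n) = -30 (j(n) = -(-5)*(-24)/4 = -¼*120 = -30)
-j(m(-25)) = -1*(-30) = 30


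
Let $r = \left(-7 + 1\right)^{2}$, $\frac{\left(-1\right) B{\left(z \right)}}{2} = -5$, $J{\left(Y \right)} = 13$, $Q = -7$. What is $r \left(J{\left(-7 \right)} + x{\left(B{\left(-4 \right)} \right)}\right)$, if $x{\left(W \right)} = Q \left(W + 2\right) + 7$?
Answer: $-2304$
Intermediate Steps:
$B{\left(z \right)} = 10$ ($B{\left(z \right)} = \left(-2\right) \left(-5\right) = 10$)
$r = 36$ ($r = \left(-6\right)^{2} = 36$)
$x{\left(W \right)} = -7 - 7 W$ ($x{\left(W \right)} = - 7 \left(W + 2\right) + 7 = - 7 \left(2 + W\right) + 7 = \left(-14 - 7 W\right) + 7 = -7 - 7 W$)
$r \left(J{\left(-7 \right)} + x{\left(B{\left(-4 \right)} \right)}\right) = 36 \left(13 - 77\right) = 36 \left(-64\right) = -2304$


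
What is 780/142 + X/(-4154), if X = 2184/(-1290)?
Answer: 174169372/31705405 ≈ 5.4934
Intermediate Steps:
X = -364/215 (X = 2184*(-1/1290) = -364/215 ≈ -1.6930)
780/142 + X/(-4154) = 780/142 - 364/215/(-4154) = 780*(1/142) - 364/215*(-1/4154) = 390/71 + 182/446555 = 174169372/31705405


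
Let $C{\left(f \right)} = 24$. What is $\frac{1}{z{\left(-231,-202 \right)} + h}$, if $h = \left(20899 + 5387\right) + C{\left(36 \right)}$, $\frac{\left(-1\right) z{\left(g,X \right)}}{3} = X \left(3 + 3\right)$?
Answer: $\frac{1}{29946} \approx 3.3393 \cdot 10^{-5}$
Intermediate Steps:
$z{\left(g,X \right)} = - 18 X$ ($z{\left(g,X \right)} = - 3 X \left(3 + 3\right) = - 3 X 6 = - 3 \cdot 6 X = - 18 X$)
$h = 26310$ ($h = \left(20899 + 5387\right) + 24 = 26286 + 24 = 26310$)
$\frac{1}{z{\left(-231,-202 \right)} + h} = \frac{1}{\left(-18\right) \left(-202\right) + 26310} = \frac{1}{3636 + 26310} = \frac{1}{29946}$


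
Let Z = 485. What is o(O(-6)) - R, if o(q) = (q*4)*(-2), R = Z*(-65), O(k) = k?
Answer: 31573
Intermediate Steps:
R = -31525 (R = 485*(-65) = -31525)
o(q) = -8*q (o(q) = (4*q)*(-2) = -8*q)
o(O(-6)) - R = -8*(-6) - 1*(-31525) = 48 + 31525 = 31573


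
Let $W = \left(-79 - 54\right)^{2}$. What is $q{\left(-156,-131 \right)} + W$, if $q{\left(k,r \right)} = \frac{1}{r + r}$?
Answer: $\frac{4634517}{262} \approx 17689.0$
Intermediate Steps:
$W = 17689$ ($W = \left(-133\right)^{2} = 17689$)
$q{\left(k,r \right)} = \frac{1}{2 r}$
$q{\left(-156,-131 \right)} + W = \frac{1}{2 \left(-131\right)} + 17689 = \frac{1}{2} \left(- \frac{1}{131}\right) + 17689 = - \frac{1}{262} + 17689 = \frac{4634517}{262}$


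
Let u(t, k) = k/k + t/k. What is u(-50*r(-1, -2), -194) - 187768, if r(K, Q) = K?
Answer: -18213424/97 ≈ -1.8777e+5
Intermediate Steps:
u(t, k) = 1 + t/k
u(-50*r(-1, -2), -194) - 187768 = (-194 - 50*(-1))/(-194) - 187768 = -(-194 + 50)/194 - 187768 = -1/194*(-144) - 187768 = 72/97 - 187768 = -18213424/97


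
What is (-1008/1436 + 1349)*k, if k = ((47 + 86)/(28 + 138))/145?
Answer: 2219903/297970 ≈ 7.4501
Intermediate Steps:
k = 133/24070 (k = (133/166)*(1/145) = 133/24070 ≈ 0.0055256)
(-1008/1436 + 1349)*k = (-1008/1436 + 1349)*(133/24070) = (-1008*1/1436 + 1349)*(133/24070) = (-252/359 + 1349)*(133/24070) = (484039/359)*(133/24070) = 2219903/297970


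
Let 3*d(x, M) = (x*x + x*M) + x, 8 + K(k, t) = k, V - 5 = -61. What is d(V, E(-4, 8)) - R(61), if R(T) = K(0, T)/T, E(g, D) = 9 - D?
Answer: 61496/61 ≈ 1008.1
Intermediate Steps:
V = -56 (V = 5 - 61 = -56)
K(k, t) = -8 + k
R(T) = -8/T (R(T) = (-8 + 0)/T = -8/T)
d(x, M) = x/3 + x²/3 + M*x/3 (d(x, M) = ((x*x + x*M) + x)/3 = ((x² + M*x) + x)/3 = (x + x² + M*x)/3 = x/3 + x²/3 + M*x/3)
d(V, E(-4, 8)) - R(61) = (⅓)*(-56)*(1 + (9 - 1*8) - 56) - (-8)/61 = (⅓)*(-56)*(1 + (9 - 8) - 56) - (-8)/61 = (⅓)*(-56)*(1 + 1 - 56) - 1*(-8/61) = (⅓)*(-56)*(-54) + 8/61 = 1008 + 8/61 = 61496/61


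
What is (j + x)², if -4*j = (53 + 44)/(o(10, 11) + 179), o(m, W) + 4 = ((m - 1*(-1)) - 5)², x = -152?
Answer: 16482708225/712336 ≈ 23139.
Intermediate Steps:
o(m, W) = -4 + (-4 + m)² (o(m, W) = -4 + ((m - 1*(-1)) - 5)² = -4 + ((m + 1) - 5)² = -4 + ((1 + m) - 5)² = -4 + (-4 + m)²)
j = -97/844 (j = -(53 + 44)/(4*((-4 + (-4 + 10)²) + 179)) = -97/(4*((-4 + 6²) + 179)) = -97/(4*((-4 + 36) + 179)) = -97/(4*(32 + 179)) = -97/(4*211) = -¼*97/211 = -97/844 ≈ -0.11493)
(j + x)² = (-97/844 - 152)² = (-128385/844)² = 16482708225/712336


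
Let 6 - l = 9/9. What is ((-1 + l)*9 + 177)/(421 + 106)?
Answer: 213/527 ≈ 0.40417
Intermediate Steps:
l = 5 (l = 6 - 9/9 = 6 - 1*1 = 6 - 1 = 5)
((-1 + l)*9 + 177)/(421 + 106) = ((-1 + 5)*9 + 177)/(421 + 106) = (4*9 + 177)/527 = (36 + 177)*(1/527) = 213*(1/527) = 213/527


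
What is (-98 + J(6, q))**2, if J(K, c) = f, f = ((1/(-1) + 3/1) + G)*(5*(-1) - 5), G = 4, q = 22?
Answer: 24964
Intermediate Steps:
f = -60 (f = ((1/(-1) + 3/1) + 4)*(5*(-1) - 5) = ((1*(-1) + 3*1) + 4)*(-5 - 5) = ((-1 + 3) + 4)*(-10) = (2 + 4)*(-10) = 6*(-10) = -60)
J(K, c) = -60
(-98 + J(6, q))**2 = (-98 - 60)**2 = (-158)**2 = 24964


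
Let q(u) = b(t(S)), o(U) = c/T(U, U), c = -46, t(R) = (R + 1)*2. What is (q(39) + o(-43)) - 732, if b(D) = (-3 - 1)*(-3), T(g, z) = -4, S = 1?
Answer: -1417/2 ≈ -708.50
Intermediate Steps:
t(R) = 2 + 2*R (t(R) = (1 + R)*2 = 2 + 2*R)
o(U) = 23/2 (o(U) = -46/(-4) = -46*(-1/4) = 23/2)
b(D) = 12 (b(D) = -4*(-3) = 12)
q(u) = 12
(q(39) + o(-43)) - 732 = (12 + 23/2) - 732 = 47/2 - 732 = -1417/2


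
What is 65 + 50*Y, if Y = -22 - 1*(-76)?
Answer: 2765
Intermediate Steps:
Y = 54 (Y = -22 + 76 = 54)
65 + 50*Y = 65 + 50*54 = 65 + 2700 = 2765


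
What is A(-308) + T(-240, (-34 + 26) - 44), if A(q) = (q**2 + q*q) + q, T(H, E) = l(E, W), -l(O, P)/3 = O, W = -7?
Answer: 189576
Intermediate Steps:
l(O, P) = -3*O
T(H, E) = -3*E
A(q) = q + 2*q**2 (A(q) = (q**2 + q**2) + q = 2*q**2 + q = q + 2*q**2)
A(-308) + T(-240, (-34 + 26) - 44) = -308*(1 + 2*(-308)) - 3*((-34 + 26) - 44) = -308*(1 - 616) - 3*(-8 - 44) = -308*(-615) - 3*(-52) = 189420 + 156 = 189576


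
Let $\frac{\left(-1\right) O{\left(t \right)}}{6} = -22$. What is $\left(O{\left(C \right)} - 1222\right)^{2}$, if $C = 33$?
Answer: $1188100$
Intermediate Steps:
$O{\left(t \right)} = 132$ ($O{\left(t \right)} = \left(-6\right) \left(-22\right) = 132$)
$\left(O{\left(C \right)} - 1222\right)^{2} = \left(132 - 1222\right)^{2} = \left(-1090\right)^{2} = 1188100$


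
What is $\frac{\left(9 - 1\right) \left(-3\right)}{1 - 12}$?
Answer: $\frac{24}{11} \approx 2.1818$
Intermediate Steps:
$\frac{\left(9 - 1\right) \left(-3\right)}{1 - 12} = \frac{8 \left(-3\right)}{-11} = \left(-24\right) \left(- \frac{1}{11}\right) = \frac{24}{11}$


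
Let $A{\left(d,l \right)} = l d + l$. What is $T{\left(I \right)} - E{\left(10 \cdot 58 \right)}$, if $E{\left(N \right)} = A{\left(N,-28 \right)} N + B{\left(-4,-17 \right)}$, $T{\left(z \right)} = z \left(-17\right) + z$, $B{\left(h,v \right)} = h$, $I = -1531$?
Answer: $9459940$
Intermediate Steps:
$A{\left(d,l \right)} = l + d l$ ($A{\left(d,l \right)} = d l + l = l + d l$)
$T{\left(z \right)} = - 16 z$ ($T{\left(z \right)} = - 17 z + z = - 16 z$)
$E{\left(N \right)} = -4 + N \left(-28 - 28 N\right)$ ($E{\left(N \right)} = - 28 \left(1 + N\right) N - 4 = \left(-28 - 28 N\right) N - 4 = N \left(-28 - 28 N\right) - 4 = -4 + N \left(-28 - 28 N\right)$)
$T{\left(I \right)} - E{\left(10 \cdot 58 \right)} = \left(-16\right) \left(-1531\right) - \left(-4 + 28 \cdot 10 \cdot 58 \left(-1 - 10 \cdot 58\right)\right) = 24496 - \left(-4 + 28 \cdot 580 \left(-1 - 580\right)\right) = 24496 - \left(-4 + 28 \cdot 580 \left(-581\right)\right) = 24496 - \left(-4 - 9435440\right) = 24496 - -9435444 = 24496 + 9435444 = 9459940$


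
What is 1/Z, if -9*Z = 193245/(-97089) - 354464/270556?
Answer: 597000261/218934721 ≈ 2.7268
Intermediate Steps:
Z = 218934721/597000261 (Z = -(193245/(-97089) - 354464/270556)/9 = -(193245*(-1/97089) - 354464*1/270556)/9 = -(-64415/32363 - 8056/6149)/9 = -⅑*(-656804163/199000087) = 218934721/597000261 ≈ 0.36672)
1/Z = 1/(218934721/597000261) = 597000261/218934721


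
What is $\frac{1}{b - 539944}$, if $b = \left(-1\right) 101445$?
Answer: $- \frac{1}{641389} \approx -1.5591 \cdot 10^{-6}$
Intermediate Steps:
$b = -101445$
$\frac{1}{b - 539944} = \frac{1}{-101445 - 539944} = \frac{1}{-641389} = - \frac{1}{641389}$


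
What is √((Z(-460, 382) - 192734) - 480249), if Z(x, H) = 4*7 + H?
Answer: I*√672573 ≈ 820.11*I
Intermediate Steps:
Z(x, H) = 28 + H
√((Z(-460, 382) - 192734) - 480249) = √(((28 + 382) - 192734) - 480249) = √((410 - 192734) - 480249) = √(-192324 - 480249) = √(-672573) = I*√672573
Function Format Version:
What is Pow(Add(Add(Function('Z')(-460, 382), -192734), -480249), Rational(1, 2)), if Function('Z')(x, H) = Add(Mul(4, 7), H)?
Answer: Mul(I, Pow(672573, Rational(1, 2))) ≈ Mul(820.11, I)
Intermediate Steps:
Function('Z')(x, H) = Add(28, H)
Pow(Add(Add(Function('Z')(-460, 382), -192734), -480249), Rational(1, 2)) = Pow(Add(Add(Add(28, 382), -192734), -480249), Rational(1, 2)) = Pow(Add(Add(410, -192734), -480249), Rational(1, 2)) = Pow(Add(-192324, -480249), Rational(1, 2)) = Pow(-672573, Rational(1, 2)) = Mul(I, Pow(672573, Rational(1, 2)))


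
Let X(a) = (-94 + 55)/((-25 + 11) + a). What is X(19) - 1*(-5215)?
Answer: 26036/5 ≈ 5207.2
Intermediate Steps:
X(a) = -39/(-14 + a)
X(19) - 1*(-5215) = -39/(-14 + 19) - 1*(-5215) = -39/5 + 5215 = 26036/5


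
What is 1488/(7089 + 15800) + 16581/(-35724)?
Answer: -108788399/272562212 ≈ -0.39913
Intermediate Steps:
1488/(7089 + 15800) + 16581/(-35724) = 1488/22889 + 16581*(-1/35724) = 1488*(1/22889) - 5527/11908 = 1488/22889 - 5527/11908 = -108788399/272562212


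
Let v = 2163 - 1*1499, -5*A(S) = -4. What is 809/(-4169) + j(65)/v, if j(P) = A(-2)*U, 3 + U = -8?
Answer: -717329/3460270 ≈ -0.20730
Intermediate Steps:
U = -11 (U = -3 - 8 = -11)
A(S) = ⅘ (A(S) = -⅕*(-4) = ⅘)
j(P) = -44/5 (j(P) = (⅘)*(-11) = -44/5)
v = 664 (v = 2163 - 1499 = 664)
809/(-4169) + j(65)/v = 809/(-4169) - 44/5/664 = 809*(-1/4169) - 44/5*1/664 = -809/4169 - 11/830 = -717329/3460270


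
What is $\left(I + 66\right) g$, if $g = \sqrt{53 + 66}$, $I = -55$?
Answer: $11 \sqrt{119} \approx 120.0$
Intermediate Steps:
$g = \sqrt{119} \approx 10.909$
$\left(I + 66\right) g = \left(-55 + 66\right) \sqrt{119} = 11 \sqrt{119}$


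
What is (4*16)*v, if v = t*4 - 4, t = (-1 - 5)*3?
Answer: -4864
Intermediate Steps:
t = -18 (t = -6*3 = -18)
v = -76 (v = -18*4 - 4 = -72 - 4 = -76)
(4*16)*v = (4*16)*(-76) = 64*(-76) = -4864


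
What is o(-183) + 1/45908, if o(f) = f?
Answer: -8401163/45908 ≈ -183.00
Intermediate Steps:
o(-183) + 1/45908 = -183 + 1/45908 = -8401163/45908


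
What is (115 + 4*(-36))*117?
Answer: -3393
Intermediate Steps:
(115 + 4*(-36))*117 = (115 - 144)*117 = -29*117 = -3393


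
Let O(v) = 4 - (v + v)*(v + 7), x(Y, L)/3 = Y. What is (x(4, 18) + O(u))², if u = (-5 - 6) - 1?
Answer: 10816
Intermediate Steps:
x(Y, L) = 3*Y
u = -12 (u = -11 - 1 = -12)
O(v) = 4 - 2*v*(7 + v)
(x(4, 18) + O(u))² = (3*4 + (4 - 14*(-12) - 2*(-12)²))² = (12 + (4 + 168 - 2*144))² = (12 + (4 + 168 - 288))² = (12 - 116)² = (-104)² = 10816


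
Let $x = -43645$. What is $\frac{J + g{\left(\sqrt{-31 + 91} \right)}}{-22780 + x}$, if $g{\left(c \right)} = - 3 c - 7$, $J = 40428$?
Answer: $- \frac{40421}{66425} + \frac{6 \sqrt{15}}{66425} \approx -0.60817$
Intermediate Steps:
$g{\left(c \right)} = -7 - 3 c$
$\frac{J + g{\left(\sqrt{-31 + 91} \right)}}{-22780 + x} = \frac{40428 - \left(7 + 3 \sqrt{-31 + 91}\right)}{-22780 - 43645} = \frac{40428 - \left(7 + 3 \sqrt{60}\right)}{-66425} = \left(40428 - \left(7 + 3 \cdot 2 \sqrt{15}\right)\right) \left(- \frac{1}{66425}\right) = \left(40428 - \left(7 + 6 \sqrt{15}\right)\right) \left(- \frac{1}{66425}\right) = \left(40421 - 6 \sqrt{15}\right) \left(- \frac{1}{66425}\right) = - \frac{40421}{66425} + \frac{6 \sqrt{15}}{66425}$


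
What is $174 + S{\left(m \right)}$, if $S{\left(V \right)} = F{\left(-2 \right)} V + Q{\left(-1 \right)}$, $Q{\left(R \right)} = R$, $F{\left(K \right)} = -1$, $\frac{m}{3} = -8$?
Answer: $197$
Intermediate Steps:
$m = -24$ ($m = 3 \left(-8\right) = -24$)
$S{\left(V \right)} = -1 - V$ ($S{\left(V \right)} = - V - 1 = -1 - V$)
$174 + S{\left(m \right)} = 174 - -23 = 174 + \left(-1 + 24\right) = 174 + 23 = 197$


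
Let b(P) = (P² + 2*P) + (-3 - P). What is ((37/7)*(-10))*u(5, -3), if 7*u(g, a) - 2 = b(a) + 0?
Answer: -1850/49 ≈ -37.755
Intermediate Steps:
b(P) = -3 + P + P²
u(g, a) = -⅐ + a/7 + a²/7 (u(g, a) = 2/7 + ((-3 + a + a²) + 0)/7 = 2/7 + (-3 + a + a²)/7 = 2/7 + (-3/7 + a/7 + a²/7) = -⅐ + a/7 + a²/7)
((37/7)*(-10))*u(5, -3) = ((37/7)*(-10))*(-⅐ + (⅐)*(-3) + (⅐)*(-3)²) = ((37*(⅐))*(-10))*(-⅐ - 3/7 + (⅐)*9) = ((37/7)*(-10))*(-⅐ - 3/7 + 9/7) = -370/7*5/7 = -1850/49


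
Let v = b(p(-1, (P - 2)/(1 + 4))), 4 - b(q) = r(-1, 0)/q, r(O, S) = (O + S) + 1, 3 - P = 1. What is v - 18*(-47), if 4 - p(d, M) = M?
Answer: 850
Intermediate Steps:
P = 2 (P = 3 - 1*1 = 3 - 1 = 2)
r(O, S) = 1 + O + S
p(d, M) = 4 - M
b(q) = 4 (b(q) = 4 - (1 - 1 + 0)/q = 4 - 0/q = 4 - 1*0 = 4 + 0 = 4)
v = 4
v - 18*(-47) = 4 - 18*(-47) = 4 + 846 = 850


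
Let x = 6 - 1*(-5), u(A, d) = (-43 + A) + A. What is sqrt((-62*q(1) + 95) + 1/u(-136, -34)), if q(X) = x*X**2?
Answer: I*sqrt(6471710)/105 ≈ 24.228*I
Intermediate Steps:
u(A, d) = -43 + 2*A
x = 11 (x = 6 + 5 = 11)
q(X) = 11*X**2
sqrt((-62*q(1) + 95) + 1/u(-136, -34)) = sqrt((-682*1**2 + 95) + 1/(-43 + 2*(-136))) = sqrt((-682 + 95) + 1/(-43 - 272)) = sqrt((-62*11 + 95) + 1/(-315)) = sqrt((-682 + 95) - 1/315) = sqrt(-587 - 1/315) = sqrt(-184906/315) = I*sqrt(6471710)/105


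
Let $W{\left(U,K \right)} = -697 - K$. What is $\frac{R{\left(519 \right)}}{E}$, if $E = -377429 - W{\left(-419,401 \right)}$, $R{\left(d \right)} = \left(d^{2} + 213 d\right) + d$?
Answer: $- \frac{380427}{376331} \approx -1.0109$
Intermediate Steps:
$R{\left(d \right)} = d^{2} + 214 d$
$E = -376331$ ($E = -377429 - \left(-697 - 401\right) = -377429 - -1098 = -377429 + 1098 = -376331$)
$\frac{R{\left(519 \right)}}{E} = \frac{519 \left(214 + 519\right)}{-376331} = 519 \cdot 733 \left(- \frac{1}{376331}\right) = 380427 \left(- \frac{1}{376331}\right) = - \frac{380427}{376331}$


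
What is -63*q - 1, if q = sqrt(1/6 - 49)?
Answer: -1 - 21*I*sqrt(1758)/2 ≈ -1.0 - 440.25*I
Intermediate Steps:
q = I*sqrt(1758)/6 (q = sqrt(1/6 - 49) = sqrt(-293/6) = I*sqrt(1758)/6 ≈ 6.9881*I)
-63*q - 1 = -21*I*sqrt(1758)/2 - 1 = -1 - 21*I*sqrt(1758)/2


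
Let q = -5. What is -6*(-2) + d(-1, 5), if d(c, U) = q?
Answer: 7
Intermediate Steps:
d(c, U) = -5
-6*(-2) + d(-1, 5) = -6*(-2) - 5 = 12 - 5 = 7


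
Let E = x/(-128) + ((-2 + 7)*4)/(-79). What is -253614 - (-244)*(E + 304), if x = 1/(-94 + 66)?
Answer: -12705707053/70784 ≈ -1.7950e+5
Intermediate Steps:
x = -1/28 (x = 1/(-28) = -1/28 ≈ -0.035714)
E = -71601/283136 (E = -1/28/(-128) + ((-2 + 7)*4)/(-79) = -1/28*(-1/128) + (5*4)*(-1/79) = 1/3584 + 20*(-1/79) = 1/3584 - 20/79 = -71601/283136 ≈ -0.25289)
-253614 - (-244)*(E + 304) = -253614 - (-244)*(-71601/283136 + 304) = -253614 - (-244)*86001743/283136 = -253614 - 1*(-5246106323/70784) = -253614 + 5246106323/70784 = -12705707053/70784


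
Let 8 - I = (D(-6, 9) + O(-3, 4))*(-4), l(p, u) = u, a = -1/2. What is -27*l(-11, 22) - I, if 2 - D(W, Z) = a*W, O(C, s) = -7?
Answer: -570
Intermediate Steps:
a = -½ (a = -1*½ = -½ ≈ -0.50000)
D(W, Z) = 2 + W/2 (D(W, Z) = 2 - (-1)*W/2 = 2 + W/2)
I = -24 (I = 8 - ((2 + (½)*(-6)) - 7)*(-4) = 8 - ((2 - 3) - 7)*(-4) = 8 - (-1 - 7)*(-4) = 8 - (-8)*(-4) = 8 - 1*32 = 8 - 32 = -24)
-27*l(-11, 22) - I = -27*22 - 1*(-24) = -594 + 24 = -570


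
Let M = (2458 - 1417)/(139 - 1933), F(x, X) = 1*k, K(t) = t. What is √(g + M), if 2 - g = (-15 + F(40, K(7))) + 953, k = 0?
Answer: 5*I*√13396994/598 ≈ 30.604*I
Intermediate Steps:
F(x, X) = 0 (F(x, X) = 1*0 = 0)
M = -347/598 (M = 1041/(-1794) = 1041*(-1/1794) = -347/598 ≈ -0.58027)
g = -936 (g = 2 - ((-15 + 0) + 953) = 2 - (-15 + 953) = 2 - 1*938 = 2 - 938 = -936)
√(g + M) = √(-936 - 347/598) = √(-560075/598) = 5*I*√13396994/598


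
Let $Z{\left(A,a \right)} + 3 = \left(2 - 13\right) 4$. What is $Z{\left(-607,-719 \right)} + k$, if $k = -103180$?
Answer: $-103227$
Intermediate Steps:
$Z{\left(A,a \right)} = -47$ ($Z{\left(A,a \right)} = -3 + \left(2 - 13\right) 4 = -3 - 44 = -47$)
$Z{\left(-607,-719 \right)} + k = -47 - 103180 = -103227$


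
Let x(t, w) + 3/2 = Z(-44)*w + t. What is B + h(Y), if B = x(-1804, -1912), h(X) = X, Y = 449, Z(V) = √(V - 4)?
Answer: -2713/2 - 7648*I*√3 ≈ -1356.5 - 13247.0*I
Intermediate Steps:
Z(V) = √(-4 + V)
x(t, w) = -3/2 + t + 4*I*w*√3 (x(t, w) = -3/2 + (√(-4 - 44)*w + t) = -3/2 + (√(-48)*w + t) = -3/2 + ((4*I*√3)*w + t) = -3/2 + (4*I*w*√3 + t) = -3/2 + (t + 4*I*w*√3) = -3/2 + t + 4*I*w*√3)
B = -3611/2 - 7648*I*√3 (B = -3/2 - 1804 + 4*I*(-1912)*√3 = -3/2 - 1804 - 7648*I*√3 = -3611/2 - 7648*I*√3 ≈ -1805.5 - 13247.0*I)
B + h(Y) = (-3611/2 - 7648*I*√3) + 449 = -2713/2 - 7648*I*√3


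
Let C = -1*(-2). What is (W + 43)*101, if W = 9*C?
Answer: 6161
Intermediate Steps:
C = 2
W = 18 (W = 9*2 = 18)
(W + 43)*101 = (18 + 43)*101 = 61*101 = 6161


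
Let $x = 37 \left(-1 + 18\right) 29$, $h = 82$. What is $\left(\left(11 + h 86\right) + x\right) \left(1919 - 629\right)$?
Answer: $32642160$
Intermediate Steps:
$x = 18241$ ($x = 37 \cdot 17 \cdot 29 = 629 \cdot 29 = 18241$)
$\left(\left(11 + h 86\right) + x\right) \left(1919 - 629\right) = \left(\left(11 + 82 \cdot 86\right) + 18241\right) \left(1919 - 629\right) = \left(\left(11 + 7052\right) + 18241\right) \left(1919 + \left(-2413 + 1784\right)\right) = \left(7063 + 18241\right) \left(1919 - 629\right) = 25304 \cdot 1290 = 32642160$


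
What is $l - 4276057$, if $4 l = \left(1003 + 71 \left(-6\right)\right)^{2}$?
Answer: $- \frac{16771299}{4} \approx -4.1928 \cdot 10^{6}$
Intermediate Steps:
$l = \frac{332929}{4}$ ($l = \frac{\left(1003 + 71 \left(-6\right)\right)^{2}}{4} = \frac{\left(1003 - 426\right)^{2}}{4} = \frac{577^{2}}{4} = \frac{1}{4} \cdot 332929 = \frac{332929}{4} \approx 83232.0$)
$l - 4276057 = \frac{332929}{4} - 4276057 = - \frac{16771299}{4}$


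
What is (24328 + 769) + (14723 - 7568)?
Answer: 32252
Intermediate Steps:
(24328 + 769) + (14723 - 7568) = 25097 + 7155 = 32252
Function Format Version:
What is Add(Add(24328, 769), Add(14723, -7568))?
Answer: 32252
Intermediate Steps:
Add(Add(24328, 769), Add(14723, -7568)) = Add(25097, 7155) = 32252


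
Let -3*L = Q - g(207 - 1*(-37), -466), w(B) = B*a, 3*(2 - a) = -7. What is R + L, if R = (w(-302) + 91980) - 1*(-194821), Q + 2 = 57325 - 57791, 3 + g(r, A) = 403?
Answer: 857345/3 ≈ 2.8578e+5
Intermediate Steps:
a = 13/3 (a = 2 - ⅓*(-7) = 2 + 7/3 = 13/3 ≈ 4.3333)
w(B) = 13*B/3 (w(B) = B*(13/3) = 13*B/3)
g(r, A) = 400 (g(r, A) = -3 + 403 = 400)
Q = -468 (Q = -2 + (57325 - 57791) = -2 - 466 = -468)
R = 856477/3 (R = ((13/3)*(-302) + 91980) - 1*(-194821) = (-3926/3 + 91980) + 194821 = 272014/3 + 194821 = 856477/3 ≈ 2.8549e+5)
L = 868/3 (L = -(-468 - 1*400)/3 = -(-468 - 400)/3 = -⅓*(-868) = 868/3 ≈ 289.33)
R + L = 856477/3 + 868/3 = 857345/3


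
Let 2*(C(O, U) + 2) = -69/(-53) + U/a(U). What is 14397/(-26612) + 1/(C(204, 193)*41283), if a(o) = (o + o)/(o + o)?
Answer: -2997312452657/5540356777428 ≈ -0.54100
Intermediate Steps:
a(o) = 1 (a(o) = (2*o)/((2*o)) = (2*o)*(1/(2*o)) = 1)
C(O, U) = -143/106 + U/2 (C(O, U) = -2 + (-69/(-53) + U/1)/2 = -2 + (-69*(-1/53) + U*1)/2 = -2 + (69/53 + U)/2 = -2 + (69/106 + U/2) = -143/106 + U/2)
14397/(-26612) + 1/(C(204, 193)*41283) = 14397/(-26612) + 1/((-143/106 + (½)*193)*41283) = 14397*(-1/26612) + (1/41283)/(-143/106 + 193/2) = -14397/26612 + (1/41283)/(5043/53) = -14397/26612 + (53/5043)*(1/41283) = -14397/26612 + 53/208190169 = -2997312452657/5540356777428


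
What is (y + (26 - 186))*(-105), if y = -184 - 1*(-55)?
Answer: 30345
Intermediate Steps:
y = -129 (y = -184 + 55 = -129)
(y + (26 - 186))*(-105) = (-129 + (26 - 186))*(-105) = (-129 - 160)*(-105) = -289*(-105) = 30345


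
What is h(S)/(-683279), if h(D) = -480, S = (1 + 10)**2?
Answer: 480/683279 ≈ 0.00070249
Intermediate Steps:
S = 121 (S = 11**2 = 121)
h(S)/(-683279) = -480/(-683279) = -480*(-1/683279) = 480/683279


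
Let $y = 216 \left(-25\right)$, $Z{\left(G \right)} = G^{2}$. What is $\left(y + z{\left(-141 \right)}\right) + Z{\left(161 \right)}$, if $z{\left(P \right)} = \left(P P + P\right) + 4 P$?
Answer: $39697$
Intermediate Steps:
$y = -5400$
$z{\left(P \right)} = P^{2} + 5 P$ ($z{\left(P \right)} = \left(P^{2} + P\right) + 4 P = \left(P + P^{2}\right) + 4 P = P^{2} + 5 P$)
$\left(y + z{\left(-141 \right)}\right) + Z{\left(161 \right)} = \left(-5400 - 141 \left(5 - 141\right)\right) + 161^{2} = \left(-5400 - -19176\right) + 25921 = \left(-5400 + 19176\right) + 25921 = 13776 + 25921 = 39697$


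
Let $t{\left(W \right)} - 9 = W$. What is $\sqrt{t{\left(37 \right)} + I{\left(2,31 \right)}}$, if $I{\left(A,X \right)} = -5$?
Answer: $\sqrt{41} \approx 6.4031$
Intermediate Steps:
$t{\left(W \right)} = 9 + W$
$\sqrt{t{\left(37 \right)} + I{\left(2,31 \right)}} = \sqrt{\left(9 + 37\right) - 5} = \sqrt{46 - 5} = \sqrt{41}$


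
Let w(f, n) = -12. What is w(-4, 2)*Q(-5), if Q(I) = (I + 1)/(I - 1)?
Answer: -8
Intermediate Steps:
Q(I) = (1 + I)/(-1 + I)
w(-4, 2)*Q(-5) = -12*(1 - 5)/(-1 - 5) = -12*(-4)/(-6) = -(-2)*(-4) = -12*2/3 = -8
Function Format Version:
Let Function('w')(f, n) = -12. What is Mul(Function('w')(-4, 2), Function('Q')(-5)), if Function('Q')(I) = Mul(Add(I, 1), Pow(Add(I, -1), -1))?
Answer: -8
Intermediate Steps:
Function('Q')(I) = Mul(Pow(Add(-1, I), -1), Add(1, I)) (Function('Q')(I) = Mul(Add(1, I), Pow(Add(-1, I), -1)) = Mul(Pow(Add(-1, I), -1), Add(1, I)))
Mul(Function('w')(-4, 2), Function('Q')(-5)) = Mul(-12, Mul(Pow(Add(-1, -5), -1), Add(1, -5))) = Mul(-12, Mul(Pow(-6, -1), -4)) = Mul(-12, Mul(Rational(-1, 6), -4)) = Mul(-12, Rational(2, 3)) = -8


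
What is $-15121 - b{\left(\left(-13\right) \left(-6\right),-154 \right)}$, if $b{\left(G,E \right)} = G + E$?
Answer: $-15045$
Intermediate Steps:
$b{\left(G,E \right)} = E + G$
$-15121 - b{\left(\left(-13\right) \left(-6\right),-154 \right)} = -15121 - \left(-154 - -78\right) = -15121 - \left(-154 + 78\right) = -15121 - -76 = -15121 + 76 = -15045$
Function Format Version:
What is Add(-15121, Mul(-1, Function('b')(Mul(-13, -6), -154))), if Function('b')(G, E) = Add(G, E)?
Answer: -15045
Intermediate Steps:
Function('b')(G, E) = Add(E, G)
Add(-15121, Mul(-1, Function('b')(Mul(-13, -6), -154))) = Add(-15121, Mul(-1, Add(-154, Mul(-13, -6)))) = Add(-15121, Mul(-1, Add(-154, 78))) = Add(-15121, Mul(-1, -76)) = Add(-15121, 76) = -15045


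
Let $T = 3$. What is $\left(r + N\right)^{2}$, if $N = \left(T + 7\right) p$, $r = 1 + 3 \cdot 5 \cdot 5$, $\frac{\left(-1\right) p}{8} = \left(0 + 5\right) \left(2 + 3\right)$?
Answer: $3701776$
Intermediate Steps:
$p = -200$ ($p = - 8 \left(0 + 5\right) \left(2 + 3\right) = - 8 \cdot 5 \cdot 5 = \left(-8\right) 25 = -200$)
$r = 76$ ($r = 1 + 15 \cdot 5 = 1 + 75 = 76$)
$N = -2000$ ($N = \left(3 + 7\right) \left(-200\right) = 10 \left(-200\right) = -2000$)
$\left(r + N\right)^{2} = \left(76 - 2000\right)^{2} = \left(-1924\right)^{2} = 3701776$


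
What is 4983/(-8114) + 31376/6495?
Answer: 222220279/52700430 ≈ 4.2167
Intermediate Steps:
4983/(-8114) + 31376/6495 = 4983*(-1/8114) + 31376*(1/6495) = -4983/8114 + 31376/6495 = 222220279/52700430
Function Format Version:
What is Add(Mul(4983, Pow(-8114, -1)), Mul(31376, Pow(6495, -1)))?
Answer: Rational(222220279, 52700430) ≈ 4.2167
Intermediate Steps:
Add(Mul(4983, Pow(-8114, -1)), Mul(31376, Pow(6495, -1))) = Add(Mul(4983, Rational(-1, 8114)), Mul(31376, Rational(1, 6495))) = Add(Rational(-4983, 8114), Rational(31376, 6495)) = Rational(222220279, 52700430)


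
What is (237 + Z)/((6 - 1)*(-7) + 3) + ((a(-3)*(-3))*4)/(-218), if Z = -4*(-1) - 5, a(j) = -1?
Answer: -6479/872 ≈ -7.4300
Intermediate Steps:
Z = -1 (Z = 4 - 5 = -1)
(237 + Z)/((6 - 1)*(-7) + 3) + ((a(-3)*(-3))*4)/(-218) = (237 - 1)/((6 - 1)*(-7) + 3) + (-1*(-3)*4)/(-218) = 236/(5*(-7) + 3) + (3*4)*(-1/218) = 236/(-35 + 3) + 12*(-1/218) = 236/(-32) - 6/109 = 236*(-1/32) - 6/109 = -59/8 - 6/109 = -6479/872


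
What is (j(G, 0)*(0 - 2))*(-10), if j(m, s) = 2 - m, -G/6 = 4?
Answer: 520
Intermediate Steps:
G = -24 (G = -6*4 = -24)
(j(G, 0)*(0 - 2))*(-10) = ((2 - 1*(-24))*(0 - 2))*(-10) = ((2 + 24)*(-2))*(-10) = (26*(-2))*(-10) = -52*(-10) = 520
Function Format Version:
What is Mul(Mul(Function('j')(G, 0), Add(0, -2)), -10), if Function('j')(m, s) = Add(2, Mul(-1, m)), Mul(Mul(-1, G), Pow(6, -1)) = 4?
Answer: 520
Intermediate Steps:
G = -24 (G = Mul(-6, 4) = -24)
Mul(Mul(Function('j')(G, 0), Add(0, -2)), -10) = Mul(Mul(Add(2, Mul(-1, -24)), Add(0, -2)), -10) = Mul(Mul(Add(2, 24), -2), -10) = Mul(Mul(26, -2), -10) = Mul(-52, -10) = 520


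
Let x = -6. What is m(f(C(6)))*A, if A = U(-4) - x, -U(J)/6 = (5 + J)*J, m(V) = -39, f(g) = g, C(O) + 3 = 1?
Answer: -1170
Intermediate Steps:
C(O) = -2 (C(O) = -3 + 1 = -2)
U(J) = -6*J*(5 + J) (U(J) = -6*(5 + J)*J = -6*J*(5 + J))
A = 30 (A = -6*(-4)*(5 - 4) - 1*(-6) = -6*(-4)*1 + 6 = 24 + 6 = 30)
m(f(C(6)))*A = -39*30 = -1170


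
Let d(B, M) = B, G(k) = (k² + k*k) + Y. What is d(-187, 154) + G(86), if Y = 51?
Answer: 14656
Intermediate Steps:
G(k) = 51 + 2*k² (G(k) = (k² + k*k) + 51 = (k² + k²) + 51 = 2*k² + 51 = 51 + 2*k²)
d(-187, 154) + G(86) = -187 + (51 + 2*86²) = -187 + (51 + 2*7396) = -187 + (51 + 14792) = -187 + 14843 = 14656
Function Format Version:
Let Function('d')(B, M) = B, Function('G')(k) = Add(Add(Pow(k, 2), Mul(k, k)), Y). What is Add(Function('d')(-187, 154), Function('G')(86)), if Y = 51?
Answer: 14656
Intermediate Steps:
Function('G')(k) = Add(51, Mul(2, Pow(k, 2))) (Function('G')(k) = Add(Add(Pow(k, 2), Mul(k, k)), 51) = Add(Add(Pow(k, 2), Pow(k, 2)), 51) = Add(Mul(2, Pow(k, 2)), 51) = Add(51, Mul(2, Pow(k, 2))))
Add(Function('d')(-187, 154), Function('G')(86)) = Add(-187, Add(51, Mul(2, Pow(86, 2)))) = Add(-187, Add(51, Mul(2, 7396))) = Add(-187, Add(51, 14792)) = Add(-187, 14843) = 14656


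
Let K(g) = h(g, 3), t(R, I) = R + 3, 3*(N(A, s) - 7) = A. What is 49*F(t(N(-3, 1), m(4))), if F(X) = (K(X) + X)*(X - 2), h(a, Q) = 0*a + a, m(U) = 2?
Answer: 6174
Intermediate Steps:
N(A, s) = 7 + A/3
h(a, Q) = a (h(a, Q) = 0 + a = a)
t(R, I) = 3 + R
K(g) = g
F(X) = 2*X*(-2 + X) (F(X) = (X + X)*(X - 2) = (2*X)*(-2 + X) = 2*X*(-2 + X))
49*F(t(N(-3, 1), m(4))) = 49*(2*(3 + (7 + (⅓)*(-3)))*(-2 + (3 + (7 + (⅓)*(-3))))) = 49*(2*(3 + (7 - 1))*(-2 + (3 + (7 - 1)))) = 49*(2*(3 + 6)*(-2 + (3 + 6))) = 49*(2*9*(-2 + 9)) = 49*(2*9*7) = 49*126 = 6174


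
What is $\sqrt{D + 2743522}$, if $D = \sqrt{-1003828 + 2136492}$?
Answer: $\sqrt{2743522 + 2 \sqrt{283166}} \approx 1656.7$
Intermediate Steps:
$D = 2 \sqrt{283166}$ ($D = \sqrt{1132664} = 2 \sqrt{283166} \approx 1064.3$)
$\sqrt{D + 2743522} = \sqrt{2 \sqrt{283166} + 2743522} = \sqrt{2743522 + 2 \sqrt{283166}}$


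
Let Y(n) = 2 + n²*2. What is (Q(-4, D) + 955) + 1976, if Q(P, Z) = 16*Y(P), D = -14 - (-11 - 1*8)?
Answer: 3475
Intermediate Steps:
D = 5 (D = -14 - (-11 - 8) = -14 - 1*(-19) = -14 + 19 = 5)
Y(n) = 2 + 2*n²
Q(P, Z) = 32 + 32*P² (Q(P, Z) = 16*(2 + 2*P²) = 32 + 32*P²)
(Q(-4, D) + 955) + 1976 = ((32 + 32*(-4)²) + 955) + 1976 = ((32 + 32*16) + 955) + 1976 = ((32 + 512) + 955) + 1976 = (544 + 955) + 1976 = 1499 + 1976 = 3475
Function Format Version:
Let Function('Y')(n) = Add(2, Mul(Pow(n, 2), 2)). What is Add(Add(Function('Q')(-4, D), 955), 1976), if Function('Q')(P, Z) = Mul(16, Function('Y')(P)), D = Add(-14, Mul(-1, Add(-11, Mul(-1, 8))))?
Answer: 3475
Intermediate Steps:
D = 5 (D = Add(-14, Mul(-1, Add(-11, -8))) = Add(-14, Mul(-1, -19)) = Add(-14, 19) = 5)
Function('Y')(n) = Add(2, Mul(2, Pow(n, 2)))
Function('Q')(P, Z) = Add(32, Mul(32, Pow(P, 2))) (Function('Q')(P, Z) = Mul(16, Add(2, Mul(2, Pow(P, 2)))) = Add(32, Mul(32, Pow(P, 2))))
Add(Add(Function('Q')(-4, D), 955), 1976) = Add(Add(Add(32, Mul(32, Pow(-4, 2))), 955), 1976) = Add(Add(Add(32, Mul(32, 16)), 955), 1976) = Add(Add(Add(32, 512), 955), 1976) = Add(Add(544, 955), 1976) = Add(1499, 1976) = 3475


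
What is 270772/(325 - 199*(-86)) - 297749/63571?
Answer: 12020802001/1108614669 ≈ 10.843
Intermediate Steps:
270772/(325 - 199*(-86)) - 297749/63571 = 270772/(325 + 17114) - 297749*1/63571 = 270772/17439 - 297749/63571 = 12020802001/1108614669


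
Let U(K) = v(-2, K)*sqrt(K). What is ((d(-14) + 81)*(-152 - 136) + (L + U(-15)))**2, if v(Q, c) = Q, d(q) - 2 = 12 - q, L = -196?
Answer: 997801684 + 126352*I*sqrt(15) ≈ 9.978e+8 + 4.8936e+5*I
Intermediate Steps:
d(q) = 14 - q (d(q) = 2 + (12 - q) = 14 - q)
U(K) = -2*sqrt(K)
((d(-14) + 81)*(-152 - 136) + (L + U(-15)))**2 = (((14 - 1*(-14)) + 81)*(-152 - 136) + (-196 - 2*I*sqrt(15)))**2 = (((14 + 14) + 81)*(-288) + (-196 - 2*I*sqrt(15)))**2 = ((28 + 81)*(-288) + (-196 - 2*I*sqrt(15)))**2 = (109*(-288) + (-196 - 2*I*sqrt(15)))**2 = (-31392 + (-196 - 2*I*sqrt(15)))**2 = (-31588 - 2*I*sqrt(15))**2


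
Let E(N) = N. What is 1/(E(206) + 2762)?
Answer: 1/2968 ≈ 0.00033693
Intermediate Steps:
1/(E(206) + 2762) = 1/(206 + 2762) = 1/2968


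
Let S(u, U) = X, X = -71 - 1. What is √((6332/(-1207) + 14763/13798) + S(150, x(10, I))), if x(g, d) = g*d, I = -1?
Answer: I*√21128356168255982/16654186 ≈ 8.7279*I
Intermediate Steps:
x(g, d) = d*g
X = -72
S(u, U) = -72
√((6332/(-1207) + 14763/13798) + S(150, x(10, I))) = √((6332/(-1207) + 14763/13798) - 72) = √((6332*(-1/1207) + 14763*(1/13798)) - 72) = √((-6332/1207 + 14763/13798) - 72) = √(-69549995/16654186 - 72) = √(-1268651387/16654186) = I*√21128356168255982/16654186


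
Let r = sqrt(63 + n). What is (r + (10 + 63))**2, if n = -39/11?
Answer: (803 + sqrt(7194))**2/121 ≈ 6514.2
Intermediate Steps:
n = -39/11 (n = -39*1/11 = -39/11 ≈ -3.5455)
r = sqrt(7194)/11 (r = sqrt(63 - 39/11) = sqrt(654/11) = sqrt(7194)/11 ≈ 7.7107)
(r + (10 + 63))**2 = (sqrt(7194)/11 + (10 + 63))**2 = (sqrt(7194)/11 + 73)**2 = (73 + sqrt(7194)/11)**2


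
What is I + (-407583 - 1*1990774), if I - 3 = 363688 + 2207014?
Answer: 172348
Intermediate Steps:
I = 2570705 (I = 3 + (363688 + 2207014) = 3 + 2570702 = 2570705)
I + (-407583 - 1*1990774) = 2570705 + (-407583 - 1*1990774) = 2570705 + (-407583 - 1990774) = 2570705 - 2398357 = 172348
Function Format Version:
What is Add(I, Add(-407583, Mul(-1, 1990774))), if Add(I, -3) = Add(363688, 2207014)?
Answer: 172348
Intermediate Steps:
I = 2570705 (I = Add(3, Add(363688, 2207014)) = Add(3, 2570702) = 2570705)
Add(I, Add(-407583, Mul(-1, 1990774))) = Add(2570705, Add(-407583, Mul(-1, 1990774))) = Add(2570705, Add(-407583, -1990774)) = Add(2570705, -2398357) = 172348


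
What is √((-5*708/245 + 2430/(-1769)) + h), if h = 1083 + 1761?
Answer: √433669009098/12383 ≈ 53.181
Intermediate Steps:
h = 2844
√((-5*708/245 + 2430/(-1769)) + h) = √((-5*708/245 + 2430/(-1769)) + 2844) = √((-3540*1/245 + 2430*(-1/1769)) + 2844) = √((-708/49 - 2430/1769) + 2844) = √(-1371522/86681 + 2844) = √(245149242/86681) = √433669009098/12383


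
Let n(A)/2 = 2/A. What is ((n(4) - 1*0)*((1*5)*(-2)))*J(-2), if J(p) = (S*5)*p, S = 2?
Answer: 200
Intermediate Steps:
n(A) = 4/A (n(A) = 2*(2/A) = 4/A)
J(p) = 10*p (J(p) = (2*5)*p = 10*p)
((n(4) - 1*0)*((1*5)*(-2)))*J(-2) = ((4/4 - 1*0)*((1*5)*(-2)))*(10*(-2)) = ((4*(¼) + 0)*(5*(-2)))*(-20) = ((1 + 0)*(-10))*(-20) = (1*(-10))*(-20) = -10*(-20) = 200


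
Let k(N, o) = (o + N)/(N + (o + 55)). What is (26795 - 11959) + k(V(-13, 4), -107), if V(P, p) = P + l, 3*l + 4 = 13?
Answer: 919949/62 ≈ 14838.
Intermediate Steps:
l = 3 (l = -4/3 + (⅓)*13 = -4/3 + 13/3 = 3)
V(P, p) = 3 + P (V(P, p) = P + 3 = 3 + P)
k(N, o) = (N + o)/(55 + N + o) (k(N, o) = (N + o)/(N + (55 + o)) = (N + o)/(55 + N + o))
(26795 - 11959) + k(V(-13, 4), -107) = (26795 - 11959) + ((3 - 13) - 107)/(55 + (3 - 13) - 107) = 14836 + (-10 - 107)/(55 - 10 - 107) = 14836 - 117/(-62) = 14836 - 1/62*(-117) = 14836 + 117/62 = 919949/62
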